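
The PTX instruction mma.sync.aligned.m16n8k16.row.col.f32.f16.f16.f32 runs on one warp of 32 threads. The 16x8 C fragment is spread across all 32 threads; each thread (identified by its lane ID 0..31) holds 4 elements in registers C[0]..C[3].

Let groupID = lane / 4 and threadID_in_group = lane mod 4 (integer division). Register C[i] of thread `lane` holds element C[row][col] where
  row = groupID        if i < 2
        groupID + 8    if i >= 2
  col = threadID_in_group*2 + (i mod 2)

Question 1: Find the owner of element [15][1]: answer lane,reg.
r:15=>grp=7,rB=1  c:1=>tig=0,lo=1
L=7*4+0=28  i=1*2+1=3

28,3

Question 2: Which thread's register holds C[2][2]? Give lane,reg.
9,0

r=2→G=2,rhi=0  c=2→T=1,p=0
L=2*4+1=9  i=0*2+0=0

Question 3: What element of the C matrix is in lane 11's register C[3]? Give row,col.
L=11->g=11>>2=2, t=11&3=3
[3]->row 2+8=10  col 3·2+1=7

10,7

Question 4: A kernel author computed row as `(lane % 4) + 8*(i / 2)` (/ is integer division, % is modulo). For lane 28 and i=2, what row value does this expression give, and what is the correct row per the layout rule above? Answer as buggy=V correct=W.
`(lane % 4) + 8*(i / 2)`[28,2]⇒8
L=28⇒gr=28>>2=7, th=28&3=0
[2]⇒row 7+8=15  col 0·2+0=0
row: 8 vs 15

buggy=8 correct=15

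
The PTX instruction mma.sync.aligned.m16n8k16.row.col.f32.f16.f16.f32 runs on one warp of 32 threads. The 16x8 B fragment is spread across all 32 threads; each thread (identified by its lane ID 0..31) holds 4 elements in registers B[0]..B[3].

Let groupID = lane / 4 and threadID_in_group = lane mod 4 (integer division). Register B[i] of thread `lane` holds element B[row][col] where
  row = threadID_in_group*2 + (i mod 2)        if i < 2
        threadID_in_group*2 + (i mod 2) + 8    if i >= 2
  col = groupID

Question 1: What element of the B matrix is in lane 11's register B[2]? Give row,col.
14,2

11: G=2,T=3
[2] (3*2+0+8,2) = (14,2)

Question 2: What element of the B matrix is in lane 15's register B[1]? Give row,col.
lane 15=>15/4=3, 15 mod 4=3
i=1  r:2·3+1+0=>7  c:3

7,3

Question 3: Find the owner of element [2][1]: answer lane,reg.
c:1=>grp=1  r:2=>rB=0,tig=1,lo=0
L=1*4+1=5  i=0*2+0=0

5,0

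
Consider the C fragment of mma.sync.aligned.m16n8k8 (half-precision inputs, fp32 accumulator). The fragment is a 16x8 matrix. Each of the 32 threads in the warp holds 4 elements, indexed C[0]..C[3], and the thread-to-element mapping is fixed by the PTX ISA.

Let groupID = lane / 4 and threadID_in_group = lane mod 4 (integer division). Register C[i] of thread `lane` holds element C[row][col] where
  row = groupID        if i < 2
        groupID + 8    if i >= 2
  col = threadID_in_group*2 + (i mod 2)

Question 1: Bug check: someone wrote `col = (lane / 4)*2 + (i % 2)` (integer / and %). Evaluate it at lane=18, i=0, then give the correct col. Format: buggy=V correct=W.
buggy=8 correct=4

`(lane / 4)*2 + (i % 2)`[18,0]⇒8
18: gr=4,th=2
[0] (4+0,2*2+0) = (4,4)
col: 8 vs 4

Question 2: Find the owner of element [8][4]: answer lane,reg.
2,2

r: 8->gid=0,r8=1  c: 4->tid=2,i&1=0
L=0*4+2=2  i=1*2+0=2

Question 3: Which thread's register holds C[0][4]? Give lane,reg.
r=0⇒gr=0,Rb=0  c=4⇒th=2,odd=0
L=0*4+2=2  i=0*2+0=0

2,0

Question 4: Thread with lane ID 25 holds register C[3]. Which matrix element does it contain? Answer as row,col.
14,3

lane 25: g=6 (25/4), t=1 (25%4)
i=3: r=6+8=14, c=1*2+1=3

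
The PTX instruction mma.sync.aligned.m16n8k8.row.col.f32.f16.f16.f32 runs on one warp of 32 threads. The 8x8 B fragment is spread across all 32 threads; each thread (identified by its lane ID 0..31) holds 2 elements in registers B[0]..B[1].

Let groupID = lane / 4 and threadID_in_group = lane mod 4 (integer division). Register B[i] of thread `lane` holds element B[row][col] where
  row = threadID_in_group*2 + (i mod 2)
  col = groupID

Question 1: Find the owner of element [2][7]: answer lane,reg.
29,0

c:7=>grp=7  r:2=>tig=1,lo=0
L=7*4+1=29  i=0=0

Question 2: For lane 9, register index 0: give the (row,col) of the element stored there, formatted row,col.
lane 9: g=2 (9/4), t=1 (9%4)
i=0: r=1*2+0=2, c=g=2

2,2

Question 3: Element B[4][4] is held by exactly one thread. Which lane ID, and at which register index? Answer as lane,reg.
c=4⇒gr=4  r=4⇒th=2,odd=0
L=4*4+2=18  i=0=0

18,0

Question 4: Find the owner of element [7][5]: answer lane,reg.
c=5⇒gr=5  r=7⇒th=3,odd=1
L=5*4+3=23  i=1=1

23,1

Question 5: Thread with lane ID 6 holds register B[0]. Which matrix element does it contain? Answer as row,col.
lane 6→6/4=1, 6 mod 4=2
i=0  r:2·2+0→4  c:1

4,1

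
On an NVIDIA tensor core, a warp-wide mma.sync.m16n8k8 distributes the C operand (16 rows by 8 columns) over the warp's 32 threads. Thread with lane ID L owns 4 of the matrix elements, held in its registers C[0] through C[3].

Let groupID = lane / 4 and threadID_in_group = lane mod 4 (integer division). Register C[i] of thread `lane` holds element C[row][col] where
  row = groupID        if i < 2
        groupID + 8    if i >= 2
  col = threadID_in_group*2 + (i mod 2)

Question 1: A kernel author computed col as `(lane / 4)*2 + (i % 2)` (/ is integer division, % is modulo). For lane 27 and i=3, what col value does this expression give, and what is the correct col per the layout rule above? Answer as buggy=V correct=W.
buggy=13 correct=7

`(lane / 4)*2 + (i % 2)`[27,3]→13
L=27→G=27>>2=6, T=27&3=3
[3]→row 6+8=14  col 3·2+1=7
col: 13 vs 7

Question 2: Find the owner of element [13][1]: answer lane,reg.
r=13⇒gr=5,Rb=1  c=1⇒th=0,odd=1
L=5*4+0=20  i=1*2+1=3

20,3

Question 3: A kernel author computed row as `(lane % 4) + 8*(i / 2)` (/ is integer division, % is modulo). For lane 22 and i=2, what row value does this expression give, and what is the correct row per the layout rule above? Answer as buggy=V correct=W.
`(lane % 4) + 8*(i / 2)`[22,2]=>10
lane 22: grp=5 (22/4), tig=2 (22%4)
i=2: r=5+8=13, c=2*2+0=4
row: 10 vs 13

buggy=10 correct=13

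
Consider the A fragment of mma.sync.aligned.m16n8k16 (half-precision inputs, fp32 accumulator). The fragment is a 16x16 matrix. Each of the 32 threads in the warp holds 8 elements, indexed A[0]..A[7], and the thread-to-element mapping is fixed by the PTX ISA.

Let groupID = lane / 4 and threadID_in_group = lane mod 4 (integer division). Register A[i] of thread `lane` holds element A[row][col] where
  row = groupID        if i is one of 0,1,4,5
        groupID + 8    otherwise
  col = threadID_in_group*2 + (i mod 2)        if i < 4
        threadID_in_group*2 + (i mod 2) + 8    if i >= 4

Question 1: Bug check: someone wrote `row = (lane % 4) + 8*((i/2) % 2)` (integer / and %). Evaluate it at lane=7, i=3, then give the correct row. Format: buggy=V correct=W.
buggy=11 correct=9

`(lane % 4) + 8*((i/2) % 2)`[7,3]→11
7: G=1,T=3
[3] (1+8,3*2+1+0) = (9,7)
row: 11 vs 9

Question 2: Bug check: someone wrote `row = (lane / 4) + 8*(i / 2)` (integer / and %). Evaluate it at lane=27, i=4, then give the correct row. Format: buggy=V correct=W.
`(lane / 4) + 8*(i / 2)`[27,4]->22
lane 27->27/4=6, 27 mod 4=3
i=4  r:6+0->6  c:2·3+0+8->14
row: 22 vs 6

buggy=22 correct=6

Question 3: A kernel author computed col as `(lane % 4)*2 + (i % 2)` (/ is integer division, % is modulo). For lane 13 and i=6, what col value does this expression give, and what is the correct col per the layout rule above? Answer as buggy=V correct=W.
`(lane % 4)*2 + (i % 2)`[13,6]=>2
lane 13: grp=3 (13/4), tig=1 (13%4)
i=6: r=3+8=11, c=1*2+0+8=10
col: 2 vs 10

buggy=2 correct=10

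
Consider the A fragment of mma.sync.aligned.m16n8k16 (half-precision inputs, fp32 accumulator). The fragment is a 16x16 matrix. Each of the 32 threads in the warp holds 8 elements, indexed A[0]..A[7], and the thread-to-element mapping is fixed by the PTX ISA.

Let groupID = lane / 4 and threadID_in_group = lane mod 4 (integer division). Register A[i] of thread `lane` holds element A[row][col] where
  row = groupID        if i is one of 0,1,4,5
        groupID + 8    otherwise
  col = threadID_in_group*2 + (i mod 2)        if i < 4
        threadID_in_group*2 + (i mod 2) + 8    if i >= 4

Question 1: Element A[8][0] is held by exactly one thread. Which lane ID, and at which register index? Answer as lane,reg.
r=8->g=0,rb=1  c=0->cb=0,t=0,b0=0
L=0*4+0=0  i=0*4+1*2+0=2

0,2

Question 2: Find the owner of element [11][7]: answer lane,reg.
15,3

r:11=>grp=3,rB=1  c:7=>cB=0,tig=3,lo=1
L=3*4+3=15  i=0*4+1*2+1=3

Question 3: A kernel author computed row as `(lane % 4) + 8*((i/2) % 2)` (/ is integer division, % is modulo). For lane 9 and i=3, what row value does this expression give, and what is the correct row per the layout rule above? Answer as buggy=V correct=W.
`(lane % 4) + 8*((i/2) % 2)`[9,3]→9
L=9→G=9>>2=2, T=9&3=1
[3]→row 2+8=10  col 1·2+1+0=3
row: 9 vs 10

buggy=9 correct=10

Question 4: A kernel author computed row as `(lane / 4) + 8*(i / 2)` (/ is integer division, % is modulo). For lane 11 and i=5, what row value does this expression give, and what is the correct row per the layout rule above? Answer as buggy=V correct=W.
`(lane / 4) + 8*(i / 2)`[11,5]->18
L=11->gid=11>>2=2, tid=11&3=3
[5]->row 2+0=2  col 3·2+1+8=15
row: 18 vs 2

buggy=18 correct=2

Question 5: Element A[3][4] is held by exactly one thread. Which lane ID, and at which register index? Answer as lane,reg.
r=3->g=3,rb=0  c=4->cb=0,t=2,b0=0
L=3*4+2=14  i=0*4+0*2+0=0

14,0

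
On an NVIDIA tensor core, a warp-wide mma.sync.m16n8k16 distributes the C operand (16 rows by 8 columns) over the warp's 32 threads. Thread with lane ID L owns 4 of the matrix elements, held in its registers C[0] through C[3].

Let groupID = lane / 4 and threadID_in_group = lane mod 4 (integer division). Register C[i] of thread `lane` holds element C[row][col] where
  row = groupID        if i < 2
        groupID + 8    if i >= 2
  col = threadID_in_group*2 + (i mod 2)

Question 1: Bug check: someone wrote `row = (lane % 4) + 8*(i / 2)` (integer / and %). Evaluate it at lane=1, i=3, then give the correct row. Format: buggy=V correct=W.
`(lane % 4) + 8*(i / 2)`[1,3]->9
1: gid=0,tid=1
[3] (0+8,1*2+1) = (8,3)
row: 9 vs 8

buggy=9 correct=8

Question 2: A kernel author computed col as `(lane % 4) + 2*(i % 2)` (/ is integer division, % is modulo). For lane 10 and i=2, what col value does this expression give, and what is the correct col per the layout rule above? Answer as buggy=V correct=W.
`(lane % 4) + 2*(i % 2)`[10,2]⇒2
lane 10⇒10/4=2, 10 mod 4=2
i=2  r:2+8⇒10  c:2·2+0⇒4
col: 2 vs 4

buggy=2 correct=4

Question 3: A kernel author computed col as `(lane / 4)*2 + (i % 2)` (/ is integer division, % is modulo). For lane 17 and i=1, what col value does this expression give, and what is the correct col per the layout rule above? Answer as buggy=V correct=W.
`(lane / 4)*2 + (i % 2)`[17,1]->9
lane 17: g=4 (17/4), t=1 (17%4)
i=1: r=4+0=4, c=1*2+1=3
col: 9 vs 3

buggy=9 correct=3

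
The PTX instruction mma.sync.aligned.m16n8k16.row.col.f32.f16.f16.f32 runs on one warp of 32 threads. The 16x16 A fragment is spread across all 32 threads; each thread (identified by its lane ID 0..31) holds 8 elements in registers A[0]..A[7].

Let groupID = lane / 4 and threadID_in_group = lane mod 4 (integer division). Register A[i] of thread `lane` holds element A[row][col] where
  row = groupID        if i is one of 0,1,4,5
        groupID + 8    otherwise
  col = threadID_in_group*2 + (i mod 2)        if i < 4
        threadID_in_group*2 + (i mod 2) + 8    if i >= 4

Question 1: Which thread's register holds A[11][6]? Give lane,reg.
r:11=>grp=3,rB=1  c:6=>cB=0,tig=3,lo=0
L=3*4+3=15  i=0*4+1*2+0=2

15,2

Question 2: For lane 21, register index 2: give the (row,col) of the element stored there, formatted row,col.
L=21⇒gr=21>>2=5, th=21&3=1
[2]⇒row 5+8=13  col 1·2+0+0=2

13,2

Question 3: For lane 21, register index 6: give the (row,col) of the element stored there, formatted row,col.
L=21→G=21>>2=5, T=21&3=1
[6]→row 5+8=13  col 1·2+0+8=10

13,10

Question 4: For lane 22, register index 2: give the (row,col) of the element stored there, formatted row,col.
13,4

L=22->gid=22>>2=5, tid=22&3=2
[2]->row 5+8=13  col 2·2+0+0=4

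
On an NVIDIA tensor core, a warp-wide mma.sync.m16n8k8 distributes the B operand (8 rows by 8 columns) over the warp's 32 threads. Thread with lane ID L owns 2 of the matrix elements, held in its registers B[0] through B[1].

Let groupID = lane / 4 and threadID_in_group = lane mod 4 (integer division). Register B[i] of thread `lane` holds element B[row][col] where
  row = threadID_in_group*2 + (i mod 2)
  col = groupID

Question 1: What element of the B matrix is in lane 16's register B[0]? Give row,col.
0,4

lane 16: G=4 (16/4), T=0 (16%4)
i=0: r=0*2+0=0, c=G=4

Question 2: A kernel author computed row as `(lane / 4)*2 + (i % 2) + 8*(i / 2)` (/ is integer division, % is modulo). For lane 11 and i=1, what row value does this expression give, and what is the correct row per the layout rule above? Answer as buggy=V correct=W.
buggy=5 correct=7

`(lane / 4)*2 + (i % 2) + 8*(i / 2)`[11,1]->5
11: g=2,t=3
[1] (3*2+1,2) = (7,2)
row: 5 vs 7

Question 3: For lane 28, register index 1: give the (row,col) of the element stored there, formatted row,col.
28: grp=7,tig=0
[1] (0*2+1,7) = (1,7)

1,7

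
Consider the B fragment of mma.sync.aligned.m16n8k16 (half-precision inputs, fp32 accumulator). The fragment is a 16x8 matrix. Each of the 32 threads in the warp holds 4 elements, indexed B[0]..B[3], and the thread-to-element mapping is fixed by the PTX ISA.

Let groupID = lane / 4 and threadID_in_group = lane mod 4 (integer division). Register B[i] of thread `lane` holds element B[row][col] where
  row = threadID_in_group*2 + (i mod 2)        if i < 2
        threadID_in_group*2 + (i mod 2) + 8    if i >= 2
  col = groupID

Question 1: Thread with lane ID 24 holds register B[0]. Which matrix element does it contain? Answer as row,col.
lane 24⇒24/4=6, 24 mod 4=0
i=0  r:2·0+0+0⇒0  c:6

0,6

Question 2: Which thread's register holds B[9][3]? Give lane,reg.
c=3->g=3  r=9->rb=1,t=0,b0=1
L=3*4+0=12  i=1*2+1=3

12,3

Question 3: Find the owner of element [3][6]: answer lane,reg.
c:6=>grp=6  r:3=>rB=0,tig=1,lo=1
L=6*4+1=25  i=0*2+1=1

25,1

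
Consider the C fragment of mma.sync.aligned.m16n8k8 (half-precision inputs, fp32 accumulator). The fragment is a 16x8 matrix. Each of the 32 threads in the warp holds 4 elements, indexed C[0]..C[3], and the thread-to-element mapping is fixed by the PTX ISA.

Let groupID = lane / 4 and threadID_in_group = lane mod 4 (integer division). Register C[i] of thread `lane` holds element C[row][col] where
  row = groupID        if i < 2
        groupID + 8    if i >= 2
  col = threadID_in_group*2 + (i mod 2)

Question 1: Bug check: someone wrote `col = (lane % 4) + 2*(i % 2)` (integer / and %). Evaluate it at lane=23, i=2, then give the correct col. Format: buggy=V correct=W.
`(lane % 4) + 2*(i % 2)`[23,2]->3
lane 23->23/4=5, 23 mod 4=3
i=2  r:5+8->13  c:2·3+0->6
col: 3 vs 6

buggy=3 correct=6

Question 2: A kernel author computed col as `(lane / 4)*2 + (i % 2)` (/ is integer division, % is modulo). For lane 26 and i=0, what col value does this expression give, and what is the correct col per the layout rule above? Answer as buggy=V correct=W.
`(lane / 4)*2 + (i % 2)`[26,0]⇒12
lane 26: gr=6 (26/4), th=2 (26%4)
i=0: r=6+0=6, c=2*2+0=4
col: 12 vs 4

buggy=12 correct=4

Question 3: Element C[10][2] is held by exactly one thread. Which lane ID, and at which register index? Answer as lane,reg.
r: 10->gid=2,r8=1  c: 2->tid=1,i&1=0
L=2*4+1=9  i=1*2+0=2

9,2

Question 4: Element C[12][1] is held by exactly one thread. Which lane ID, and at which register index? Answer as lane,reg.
r=12⇒gr=4,Rb=1  c=1⇒th=0,odd=1
L=4*4+0=16  i=1*2+1=3

16,3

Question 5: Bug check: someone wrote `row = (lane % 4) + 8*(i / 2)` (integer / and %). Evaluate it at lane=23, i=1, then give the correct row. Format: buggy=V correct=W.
buggy=3 correct=5

`(lane % 4) + 8*(i / 2)`[23,1]=>3
23: grp=5,tig=3
[1] (5+0,3*2+1) = (5,7)
row: 3 vs 5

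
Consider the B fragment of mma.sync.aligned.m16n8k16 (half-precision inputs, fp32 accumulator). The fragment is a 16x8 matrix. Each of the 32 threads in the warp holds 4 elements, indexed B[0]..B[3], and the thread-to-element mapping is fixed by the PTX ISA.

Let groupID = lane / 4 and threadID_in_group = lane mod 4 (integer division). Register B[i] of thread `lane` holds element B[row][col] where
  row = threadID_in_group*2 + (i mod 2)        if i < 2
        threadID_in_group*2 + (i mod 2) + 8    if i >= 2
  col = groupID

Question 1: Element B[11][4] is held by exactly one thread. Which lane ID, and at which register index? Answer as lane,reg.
17,3

c=4->g=4  r=11->rb=1,t=1,b0=1
L=4*4+1=17  i=1*2+1=3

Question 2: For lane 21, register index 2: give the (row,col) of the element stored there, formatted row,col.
10,5

lane 21->21/4=5, 21 mod 4=1
i=2  r:2·1+0+8->10  c:5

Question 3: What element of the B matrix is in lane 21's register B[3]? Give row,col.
lane 21=>21/4=5, 21 mod 4=1
i=3  r:2·1+1+8=>11  c:5

11,5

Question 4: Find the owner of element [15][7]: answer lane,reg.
c=7→G=7  r=15→rhi=1,T=3,p=1
L=7*4+3=31  i=1*2+1=3

31,3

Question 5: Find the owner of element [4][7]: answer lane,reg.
30,0

c:7=>grp=7  r:4=>rB=0,tig=2,lo=0
L=7*4+2=30  i=0*2+0=0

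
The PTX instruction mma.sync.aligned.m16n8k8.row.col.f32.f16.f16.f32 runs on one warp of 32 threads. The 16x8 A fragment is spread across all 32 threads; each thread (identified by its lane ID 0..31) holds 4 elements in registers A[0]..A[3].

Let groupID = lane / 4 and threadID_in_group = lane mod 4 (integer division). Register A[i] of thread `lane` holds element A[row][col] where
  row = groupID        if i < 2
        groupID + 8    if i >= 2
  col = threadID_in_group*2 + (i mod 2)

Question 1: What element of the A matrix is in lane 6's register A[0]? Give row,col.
1,4

L=6->gid=6>>2=1, tid=6&3=2
[0]->row 1+0=1  col 2·2+0=4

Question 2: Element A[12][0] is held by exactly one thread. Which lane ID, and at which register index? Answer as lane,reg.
r=12→G=4,rhi=1  c=0→T=0,p=0
L=4*4+0=16  i=1*2+0=2

16,2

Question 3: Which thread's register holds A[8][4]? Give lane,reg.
r: 8->gid=0,r8=1  c: 4->tid=2,i&1=0
L=0*4+2=2  i=1*2+0=2

2,2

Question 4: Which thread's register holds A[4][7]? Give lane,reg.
19,1

r=4→G=4,rhi=0  c=7→T=3,p=1
L=4*4+3=19  i=0*2+1=1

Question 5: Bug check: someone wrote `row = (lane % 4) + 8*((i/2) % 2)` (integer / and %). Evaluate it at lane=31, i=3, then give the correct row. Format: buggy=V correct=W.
buggy=11 correct=15

`(lane % 4) + 8*((i/2) % 2)`[31,3]->11
lane 31: gid=7 (31/4), tid=3 (31%4)
i=3: r=7+8=15, c=3*2+1=7
row: 11 vs 15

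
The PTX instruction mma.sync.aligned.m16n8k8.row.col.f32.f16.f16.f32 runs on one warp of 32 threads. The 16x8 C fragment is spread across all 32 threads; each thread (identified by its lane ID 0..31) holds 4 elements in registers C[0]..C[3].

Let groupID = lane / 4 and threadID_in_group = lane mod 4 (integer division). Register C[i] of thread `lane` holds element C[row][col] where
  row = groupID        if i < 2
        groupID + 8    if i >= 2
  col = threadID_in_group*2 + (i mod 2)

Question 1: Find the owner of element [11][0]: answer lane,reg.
12,2

r: 11->gid=3,r8=1  c: 0->tid=0,i&1=0
L=3*4+0=12  i=1*2+0=2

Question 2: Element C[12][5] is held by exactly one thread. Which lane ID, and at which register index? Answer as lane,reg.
r: 12->gid=4,r8=1  c: 5->tid=2,i&1=1
L=4*4+2=18  i=1*2+1=3

18,3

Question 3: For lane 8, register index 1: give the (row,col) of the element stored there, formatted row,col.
2,1

L=8->g=8>>2=2, t=8&3=0
[1]->row 2+0=2  col 0·2+1=1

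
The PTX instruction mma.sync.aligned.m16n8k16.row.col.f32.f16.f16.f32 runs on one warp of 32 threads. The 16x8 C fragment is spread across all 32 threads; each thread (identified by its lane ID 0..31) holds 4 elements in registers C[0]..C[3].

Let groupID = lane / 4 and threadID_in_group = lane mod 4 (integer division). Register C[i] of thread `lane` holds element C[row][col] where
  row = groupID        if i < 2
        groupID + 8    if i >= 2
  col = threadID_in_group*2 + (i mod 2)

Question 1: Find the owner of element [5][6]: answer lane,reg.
r: 5->gid=5,r8=0  c: 6->tid=3,i&1=0
L=5*4+3=23  i=0*2+0=0

23,0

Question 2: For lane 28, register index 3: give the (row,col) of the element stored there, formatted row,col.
15,1

lane 28: g=7 (28/4), t=0 (28%4)
i=3: r=7+8=15, c=0*2+1=1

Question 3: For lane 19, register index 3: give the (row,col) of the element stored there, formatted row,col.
lane 19: G=4 (19/4), T=3 (19%4)
i=3: r=4+8=12, c=3*2+1=7

12,7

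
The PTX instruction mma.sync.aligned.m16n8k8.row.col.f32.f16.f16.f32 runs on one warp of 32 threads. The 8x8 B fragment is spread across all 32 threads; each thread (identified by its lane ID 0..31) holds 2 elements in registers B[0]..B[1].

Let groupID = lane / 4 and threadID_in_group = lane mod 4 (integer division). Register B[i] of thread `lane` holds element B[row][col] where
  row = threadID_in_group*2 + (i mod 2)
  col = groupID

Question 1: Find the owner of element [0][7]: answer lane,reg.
c: 7->gid=7  r: 0->tid=0,i&1=0
L=7*4+0=28  i=0=0

28,0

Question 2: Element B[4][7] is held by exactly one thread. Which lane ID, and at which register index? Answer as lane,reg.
30,0

c:7=>grp=7  r:4=>tig=2,lo=0
L=7*4+2=30  i=0=0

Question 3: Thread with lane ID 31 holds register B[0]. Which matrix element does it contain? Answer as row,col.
6,7

lane 31->31/4=7, 31 mod 4=3
i=0  r:2·3+0->6  c:7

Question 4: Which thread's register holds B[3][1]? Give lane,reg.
5,1

c:1=>grp=1  r:3=>tig=1,lo=1
L=1*4+1=5  i=1=1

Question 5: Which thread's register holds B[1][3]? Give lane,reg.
c: 3->gid=3  r: 1->tid=0,i&1=1
L=3*4+0=12  i=1=1

12,1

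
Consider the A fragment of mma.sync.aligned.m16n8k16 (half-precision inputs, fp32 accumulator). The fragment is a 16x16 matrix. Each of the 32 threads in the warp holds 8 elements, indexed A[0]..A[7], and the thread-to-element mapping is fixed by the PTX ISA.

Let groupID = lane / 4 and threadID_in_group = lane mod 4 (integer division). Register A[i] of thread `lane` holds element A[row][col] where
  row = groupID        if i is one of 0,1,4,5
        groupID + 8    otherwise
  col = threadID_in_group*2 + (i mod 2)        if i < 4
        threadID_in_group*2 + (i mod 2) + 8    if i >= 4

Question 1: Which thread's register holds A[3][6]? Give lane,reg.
r=3->g=3,rb=0  c=6->cb=0,t=3,b0=0
L=3*4+3=15  i=0*4+0*2+0=0

15,0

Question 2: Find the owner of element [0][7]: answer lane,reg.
3,1

r=0->g=0,rb=0  c=7->cb=0,t=3,b0=1
L=0*4+3=3  i=0*4+0*2+1=1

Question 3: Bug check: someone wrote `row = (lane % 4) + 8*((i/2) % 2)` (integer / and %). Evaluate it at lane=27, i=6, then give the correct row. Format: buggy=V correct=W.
`(lane % 4) + 8*((i/2) % 2)`[27,6]->11
L=27->gid=27>>2=6, tid=27&3=3
[6]->row 6+8=14  col 3·2+0+8=14
row: 11 vs 14

buggy=11 correct=14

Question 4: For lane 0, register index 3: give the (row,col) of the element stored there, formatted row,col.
8,1

0: grp=0,tig=0
[3] (0+8,0*2+1+0) = (8,1)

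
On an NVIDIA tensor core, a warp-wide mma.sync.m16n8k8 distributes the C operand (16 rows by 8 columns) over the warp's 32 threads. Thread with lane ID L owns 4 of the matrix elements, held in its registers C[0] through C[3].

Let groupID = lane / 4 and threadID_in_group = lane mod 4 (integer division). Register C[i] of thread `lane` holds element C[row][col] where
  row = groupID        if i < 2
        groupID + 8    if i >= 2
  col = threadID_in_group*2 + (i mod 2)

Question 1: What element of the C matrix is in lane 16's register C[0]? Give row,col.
4,0

L=16→G=16>>2=4, T=16&3=0
[0]→row 4+0=4  col 0·2+0=0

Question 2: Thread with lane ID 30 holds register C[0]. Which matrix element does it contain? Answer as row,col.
7,4

lane 30: gr=7 (30/4), th=2 (30%4)
i=0: r=7+0=7, c=2*2+0=4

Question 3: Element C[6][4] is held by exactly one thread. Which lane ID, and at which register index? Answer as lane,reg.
r=6→G=6,rhi=0  c=4→T=2,p=0
L=6*4+2=26  i=0*2+0=0

26,0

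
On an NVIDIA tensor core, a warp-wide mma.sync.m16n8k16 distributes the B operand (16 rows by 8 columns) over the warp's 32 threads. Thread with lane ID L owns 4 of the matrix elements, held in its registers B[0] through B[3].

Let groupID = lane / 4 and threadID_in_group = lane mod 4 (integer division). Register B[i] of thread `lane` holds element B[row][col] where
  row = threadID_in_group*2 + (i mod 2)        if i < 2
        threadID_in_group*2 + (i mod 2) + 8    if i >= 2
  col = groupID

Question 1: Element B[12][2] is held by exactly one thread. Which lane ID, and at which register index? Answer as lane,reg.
10,2

c=2⇒gr=2  r=12⇒Rb=1,th=2,odd=0
L=2*4+2=10  i=1*2+0=2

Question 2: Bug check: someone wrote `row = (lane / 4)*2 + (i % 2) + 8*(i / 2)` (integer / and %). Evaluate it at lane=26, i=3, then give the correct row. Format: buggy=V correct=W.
`(lane / 4)*2 + (i % 2) + 8*(i / 2)`[26,3]->21
26: gid=6,tid=2
[3] (2*2+1+8,6) = (13,6)
row: 21 vs 13

buggy=21 correct=13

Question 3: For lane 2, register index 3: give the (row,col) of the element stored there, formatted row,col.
13,0

L=2⇒gr=2>>2=0, th=2&3=2
[3]⇒row 2·2+1+8=13  col gr=0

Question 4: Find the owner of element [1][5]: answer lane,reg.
c=5->g=5  r=1->rb=0,t=0,b0=1
L=5*4+0=20  i=0*2+1=1

20,1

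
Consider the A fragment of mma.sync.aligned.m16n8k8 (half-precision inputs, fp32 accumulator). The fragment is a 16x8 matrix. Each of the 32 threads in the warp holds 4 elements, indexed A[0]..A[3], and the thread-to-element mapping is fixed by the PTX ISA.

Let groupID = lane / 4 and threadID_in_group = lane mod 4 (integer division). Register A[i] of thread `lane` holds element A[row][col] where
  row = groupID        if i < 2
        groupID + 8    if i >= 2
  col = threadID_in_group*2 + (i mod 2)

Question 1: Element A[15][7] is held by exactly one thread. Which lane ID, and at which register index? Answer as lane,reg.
31,3

r=15⇒gr=7,Rb=1  c=7⇒th=3,odd=1
L=7*4+3=31  i=1*2+1=3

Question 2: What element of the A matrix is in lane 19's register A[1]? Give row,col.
lane 19→19/4=4, 19 mod 4=3
i=1  r:4+0→4  c:2·3+1→7

4,7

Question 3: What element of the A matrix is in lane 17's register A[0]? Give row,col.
4,2

lane 17: gid=4 (17/4), tid=1 (17%4)
i=0: r=4+0=4, c=1*2+0=2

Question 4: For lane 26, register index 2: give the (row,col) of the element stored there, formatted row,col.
14,4

lane 26->26/4=6, 26 mod 4=2
i=2  r:6+8->14  c:2·2+0->4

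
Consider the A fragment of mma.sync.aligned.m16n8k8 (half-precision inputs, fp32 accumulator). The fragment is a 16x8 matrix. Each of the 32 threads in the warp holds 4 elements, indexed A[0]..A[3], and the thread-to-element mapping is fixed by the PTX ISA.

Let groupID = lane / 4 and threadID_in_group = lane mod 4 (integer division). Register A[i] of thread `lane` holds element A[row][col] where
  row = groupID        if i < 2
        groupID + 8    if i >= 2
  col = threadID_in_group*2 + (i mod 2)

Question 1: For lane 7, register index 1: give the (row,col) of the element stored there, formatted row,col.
1,7

lane 7: G=1 (7/4), T=3 (7%4)
i=1: r=1+0=1, c=3*2+1=7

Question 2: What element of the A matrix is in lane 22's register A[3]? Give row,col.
13,5

22: gid=5,tid=2
[3] (5+8,2*2+1) = (13,5)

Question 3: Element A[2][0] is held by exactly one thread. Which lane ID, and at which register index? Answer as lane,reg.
8,0

r=2→G=2,rhi=0  c=0→T=0,p=0
L=2*4+0=8  i=0*2+0=0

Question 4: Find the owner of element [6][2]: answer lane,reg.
25,0

r=6⇒gr=6,Rb=0  c=2⇒th=1,odd=0
L=6*4+1=25  i=0*2+0=0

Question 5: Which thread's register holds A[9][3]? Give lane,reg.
5,3

r=9⇒gr=1,Rb=1  c=3⇒th=1,odd=1
L=1*4+1=5  i=1*2+1=3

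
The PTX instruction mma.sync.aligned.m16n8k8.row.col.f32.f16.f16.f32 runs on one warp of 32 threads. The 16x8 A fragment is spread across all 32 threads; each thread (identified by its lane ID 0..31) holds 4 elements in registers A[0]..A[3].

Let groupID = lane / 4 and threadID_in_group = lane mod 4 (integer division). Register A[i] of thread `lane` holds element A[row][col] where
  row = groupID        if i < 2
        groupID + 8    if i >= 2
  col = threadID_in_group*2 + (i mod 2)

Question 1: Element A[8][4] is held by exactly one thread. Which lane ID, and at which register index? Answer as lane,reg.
r: 8->gid=0,r8=1  c: 4->tid=2,i&1=0
L=0*4+2=2  i=1*2+0=2

2,2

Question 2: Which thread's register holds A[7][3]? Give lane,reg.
r=7->g=7,rb=0  c=3->t=1,b0=1
L=7*4+1=29  i=0*2+1=1

29,1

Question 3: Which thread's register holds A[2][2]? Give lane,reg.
9,0

r:2=>grp=2,rB=0  c:2=>tig=1,lo=0
L=2*4+1=9  i=0*2+0=0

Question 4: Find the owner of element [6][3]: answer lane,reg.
r=6->g=6,rb=0  c=3->t=1,b0=1
L=6*4+1=25  i=0*2+1=1

25,1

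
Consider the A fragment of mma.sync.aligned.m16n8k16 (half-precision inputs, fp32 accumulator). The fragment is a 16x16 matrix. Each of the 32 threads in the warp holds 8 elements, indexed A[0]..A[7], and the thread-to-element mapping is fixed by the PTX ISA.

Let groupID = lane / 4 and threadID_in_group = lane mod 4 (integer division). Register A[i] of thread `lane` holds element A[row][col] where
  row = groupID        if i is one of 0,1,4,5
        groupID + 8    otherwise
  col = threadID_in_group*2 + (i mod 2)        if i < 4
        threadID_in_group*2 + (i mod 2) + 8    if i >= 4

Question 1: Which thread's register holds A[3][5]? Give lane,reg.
14,1

r:3=>grp=3,rB=0  c:5=>cB=0,tig=2,lo=1
L=3*4+2=14  i=0*4+0*2+1=1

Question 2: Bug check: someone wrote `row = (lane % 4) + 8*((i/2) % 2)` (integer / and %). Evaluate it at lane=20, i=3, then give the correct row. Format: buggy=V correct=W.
`(lane % 4) + 8*((i/2) % 2)`[20,3]⇒8
L=20⇒gr=20>>2=5, th=20&3=0
[3]⇒row 5+8=13  col 0·2+1+0=1
row: 8 vs 13

buggy=8 correct=13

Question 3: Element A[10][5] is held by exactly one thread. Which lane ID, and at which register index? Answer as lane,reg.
10,3

r:10=>grp=2,rB=1  c:5=>cB=0,tig=2,lo=1
L=2*4+2=10  i=0*4+1*2+1=3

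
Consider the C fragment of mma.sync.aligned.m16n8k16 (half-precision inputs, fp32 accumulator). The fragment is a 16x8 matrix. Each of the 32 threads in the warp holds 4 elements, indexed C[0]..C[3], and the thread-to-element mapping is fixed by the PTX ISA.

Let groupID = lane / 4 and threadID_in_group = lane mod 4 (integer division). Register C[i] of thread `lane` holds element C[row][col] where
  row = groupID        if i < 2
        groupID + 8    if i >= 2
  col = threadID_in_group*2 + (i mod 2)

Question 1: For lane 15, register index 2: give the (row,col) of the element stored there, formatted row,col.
11,6

L=15=>grp=15>>2=3, tig=15&3=3
[2]=>row 3+8=11  col 3·2+0=6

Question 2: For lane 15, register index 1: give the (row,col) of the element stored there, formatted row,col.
3,7

15: gid=3,tid=3
[1] (3+0,3*2+1) = (3,7)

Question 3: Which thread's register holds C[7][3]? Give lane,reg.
29,1

r: 7->gid=7,r8=0  c: 3->tid=1,i&1=1
L=7*4+1=29  i=0*2+1=1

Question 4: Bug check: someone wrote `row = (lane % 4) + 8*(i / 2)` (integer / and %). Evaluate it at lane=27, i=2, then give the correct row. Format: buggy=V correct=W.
buggy=11 correct=14

`(lane % 4) + 8*(i / 2)`[27,2]->11
L=27->gid=27>>2=6, tid=27&3=3
[2]->row 6+8=14  col 3·2+0=6
row: 11 vs 14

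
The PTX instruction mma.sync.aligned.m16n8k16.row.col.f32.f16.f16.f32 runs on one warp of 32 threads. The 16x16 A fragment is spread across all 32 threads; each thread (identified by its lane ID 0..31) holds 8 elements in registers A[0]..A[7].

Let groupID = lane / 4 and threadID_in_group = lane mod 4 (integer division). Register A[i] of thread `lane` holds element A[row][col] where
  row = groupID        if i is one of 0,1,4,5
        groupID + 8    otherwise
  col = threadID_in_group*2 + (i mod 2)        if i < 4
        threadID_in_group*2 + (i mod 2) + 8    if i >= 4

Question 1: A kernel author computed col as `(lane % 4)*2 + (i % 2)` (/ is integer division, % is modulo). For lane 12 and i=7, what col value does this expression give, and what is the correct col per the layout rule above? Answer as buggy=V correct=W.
buggy=1 correct=9

`(lane % 4)*2 + (i % 2)`[12,7]→1
lane 12: G=3 (12/4), T=0 (12%4)
i=7: r=3+8=11, c=0*2+1+8=9
col: 1 vs 9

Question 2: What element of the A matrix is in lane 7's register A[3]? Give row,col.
L=7→G=7>>2=1, T=7&3=3
[3]→row 1+8=9  col 3·2+1+0=7

9,7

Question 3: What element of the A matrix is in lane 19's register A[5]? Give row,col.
4,15

lane 19: g=4 (19/4), t=3 (19%4)
i=5: r=4+0=4, c=3*2+1+8=15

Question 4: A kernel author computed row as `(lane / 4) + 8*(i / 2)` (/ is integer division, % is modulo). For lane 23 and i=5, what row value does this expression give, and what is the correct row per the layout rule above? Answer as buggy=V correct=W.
`(lane / 4) + 8*(i / 2)`[23,5]=>21
lane 23: grp=5 (23/4), tig=3 (23%4)
i=5: r=5+0=5, c=3*2+1+8=15
row: 21 vs 5

buggy=21 correct=5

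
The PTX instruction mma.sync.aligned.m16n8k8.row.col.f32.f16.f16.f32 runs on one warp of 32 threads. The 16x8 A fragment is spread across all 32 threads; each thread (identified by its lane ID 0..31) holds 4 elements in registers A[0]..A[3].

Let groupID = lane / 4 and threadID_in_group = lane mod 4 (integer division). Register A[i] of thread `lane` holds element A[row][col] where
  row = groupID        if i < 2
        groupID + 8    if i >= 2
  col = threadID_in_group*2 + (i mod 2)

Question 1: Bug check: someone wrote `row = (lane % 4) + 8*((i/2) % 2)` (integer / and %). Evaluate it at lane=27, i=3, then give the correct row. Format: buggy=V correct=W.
`(lane % 4) + 8*((i/2) % 2)`[27,3]=>11
lane 27=>27/4=6, 27 mod 4=3
i=3  r:6+8=>14  c:2·3+1=>7
row: 11 vs 14

buggy=11 correct=14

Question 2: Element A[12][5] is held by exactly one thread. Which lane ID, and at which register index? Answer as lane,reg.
18,3

r=12->g=4,rb=1  c=5->t=2,b0=1
L=4*4+2=18  i=1*2+1=3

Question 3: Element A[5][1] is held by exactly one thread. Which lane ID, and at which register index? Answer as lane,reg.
20,1

r:5=>grp=5,rB=0  c:1=>tig=0,lo=1
L=5*4+0=20  i=0*2+1=1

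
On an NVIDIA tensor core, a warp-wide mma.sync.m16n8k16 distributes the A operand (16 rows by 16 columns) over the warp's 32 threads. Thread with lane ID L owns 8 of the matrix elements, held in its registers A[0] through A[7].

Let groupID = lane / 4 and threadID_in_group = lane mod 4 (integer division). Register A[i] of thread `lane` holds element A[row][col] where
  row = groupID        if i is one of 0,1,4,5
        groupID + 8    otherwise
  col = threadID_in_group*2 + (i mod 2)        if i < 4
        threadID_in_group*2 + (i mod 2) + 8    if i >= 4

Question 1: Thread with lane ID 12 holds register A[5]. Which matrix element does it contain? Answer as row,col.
lane 12: grp=3 (12/4), tig=0 (12%4)
i=5: r=3+0=3, c=0*2+1+8=9

3,9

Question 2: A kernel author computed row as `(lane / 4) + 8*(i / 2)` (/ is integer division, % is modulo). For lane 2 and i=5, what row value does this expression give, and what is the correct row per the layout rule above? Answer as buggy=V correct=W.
buggy=16 correct=0

`(lane / 4) + 8*(i / 2)`[2,5]->16
L=2->g=2>>2=0, t=2&3=2
[5]->row 0+0=0  col 2·2+1+8=13
row: 16 vs 0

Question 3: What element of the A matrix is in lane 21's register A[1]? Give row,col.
5,3

lane 21⇒21/4=5, 21 mod 4=1
i=1  r:5+0⇒5  c:2·1+1+0⇒3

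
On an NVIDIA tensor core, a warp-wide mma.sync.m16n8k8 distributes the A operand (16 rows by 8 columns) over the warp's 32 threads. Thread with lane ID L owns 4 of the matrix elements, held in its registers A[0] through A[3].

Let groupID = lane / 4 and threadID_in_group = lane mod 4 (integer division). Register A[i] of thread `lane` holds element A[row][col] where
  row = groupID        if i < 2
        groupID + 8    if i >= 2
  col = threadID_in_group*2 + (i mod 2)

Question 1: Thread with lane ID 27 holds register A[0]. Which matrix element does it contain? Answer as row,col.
27: gid=6,tid=3
[0] (6+0,3*2+0) = (6,6)

6,6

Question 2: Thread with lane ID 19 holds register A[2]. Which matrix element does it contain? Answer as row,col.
12,6

19: G=4,T=3
[2] (4+8,3*2+0) = (12,6)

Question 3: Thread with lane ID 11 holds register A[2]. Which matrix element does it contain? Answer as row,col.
10,6

11: grp=2,tig=3
[2] (2+8,3*2+0) = (10,6)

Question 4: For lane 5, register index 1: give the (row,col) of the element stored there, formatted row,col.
1,3

5: g=1,t=1
[1] (1+0,1*2+1) = (1,3)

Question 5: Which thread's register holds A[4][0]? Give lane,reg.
16,0

r: 4->gid=4,r8=0  c: 0->tid=0,i&1=0
L=4*4+0=16  i=0*2+0=0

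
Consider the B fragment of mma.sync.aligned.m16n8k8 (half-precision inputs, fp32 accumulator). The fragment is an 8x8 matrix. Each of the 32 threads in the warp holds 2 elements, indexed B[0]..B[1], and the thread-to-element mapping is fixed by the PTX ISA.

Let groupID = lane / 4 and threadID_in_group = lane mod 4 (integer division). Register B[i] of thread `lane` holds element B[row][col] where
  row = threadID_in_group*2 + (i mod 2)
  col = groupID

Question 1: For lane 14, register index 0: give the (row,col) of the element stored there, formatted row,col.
4,3

lane 14→14/4=3, 14 mod 4=2
i=0  r:2·2+0→4  c:3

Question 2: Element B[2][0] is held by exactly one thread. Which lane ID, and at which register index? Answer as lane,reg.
c:0=>grp=0  r:2=>tig=1,lo=0
L=0*4+1=1  i=0=0

1,0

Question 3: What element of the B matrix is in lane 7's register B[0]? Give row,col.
6,1

7: gr=1,th=3
[0] (3*2+0,1) = (6,1)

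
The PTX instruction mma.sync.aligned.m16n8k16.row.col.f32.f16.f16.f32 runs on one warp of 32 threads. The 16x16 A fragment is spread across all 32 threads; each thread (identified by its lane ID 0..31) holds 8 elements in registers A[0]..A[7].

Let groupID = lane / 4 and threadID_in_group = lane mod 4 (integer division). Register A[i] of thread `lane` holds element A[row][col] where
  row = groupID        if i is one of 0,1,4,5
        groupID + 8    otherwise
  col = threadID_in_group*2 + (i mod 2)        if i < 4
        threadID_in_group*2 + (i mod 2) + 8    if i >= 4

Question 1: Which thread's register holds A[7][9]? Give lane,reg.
28,5

r=7->g=7,rb=0  c=9->cb=1,t=0,b0=1
L=7*4+0=28  i=1*4+0*2+1=5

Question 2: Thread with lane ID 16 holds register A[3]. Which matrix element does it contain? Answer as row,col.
12,1

16: gid=4,tid=0
[3] (4+8,0*2+1+0) = (12,1)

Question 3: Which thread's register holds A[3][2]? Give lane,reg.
13,0

r=3->g=3,rb=0  c=2->cb=0,t=1,b0=0
L=3*4+1=13  i=0*4+0*2+0=0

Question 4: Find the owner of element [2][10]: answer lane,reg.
9,4

r=2->g=2,rb=0  c=10->cb=1,t=1,b0=0
L=2*4+1=9  i=1*4+0*2+0=4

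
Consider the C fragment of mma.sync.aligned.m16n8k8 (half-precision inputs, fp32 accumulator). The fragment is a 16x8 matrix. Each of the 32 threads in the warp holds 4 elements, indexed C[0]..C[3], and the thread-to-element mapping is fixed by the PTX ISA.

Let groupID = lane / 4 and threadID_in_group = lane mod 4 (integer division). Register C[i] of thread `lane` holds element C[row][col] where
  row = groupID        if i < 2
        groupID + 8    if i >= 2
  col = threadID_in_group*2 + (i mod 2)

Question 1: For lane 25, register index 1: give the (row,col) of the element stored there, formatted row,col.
25: g=6,t=1
[1] (6+0,1*2+1) = (6,3)

6,3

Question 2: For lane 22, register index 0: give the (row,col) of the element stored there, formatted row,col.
5,4

lane 22: g=5 (22/4), t=2 (22%4)
i=0: r=5+0=5, c=2*2+0=4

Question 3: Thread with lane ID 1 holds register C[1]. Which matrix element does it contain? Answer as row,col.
0,3

L=1⇒gr=1>>2=0, th=1&3=1
[1]⇒row 0+0=0  col 1·2+1=3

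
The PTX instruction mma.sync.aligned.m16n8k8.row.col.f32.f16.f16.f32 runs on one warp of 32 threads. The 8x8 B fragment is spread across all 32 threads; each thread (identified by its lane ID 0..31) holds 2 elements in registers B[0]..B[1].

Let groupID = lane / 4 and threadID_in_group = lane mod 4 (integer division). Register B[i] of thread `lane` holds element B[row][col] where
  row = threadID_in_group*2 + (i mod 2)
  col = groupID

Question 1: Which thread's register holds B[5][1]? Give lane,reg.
6,1

c=1->g=1  r=5->t=2,b0=1
L=1*4+2=6  i=1=1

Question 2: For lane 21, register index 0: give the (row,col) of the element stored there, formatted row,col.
L=21→G=21>>2=5, T=21&3=1
[0]→row 1·2+0=2  col G=5

2,5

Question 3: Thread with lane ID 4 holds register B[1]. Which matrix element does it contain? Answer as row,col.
1,1

lane 4->4/4=1, 4 mod 4=0
i=1  r:2·0+1->1  c:1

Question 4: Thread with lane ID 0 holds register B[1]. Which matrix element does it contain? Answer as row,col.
lane 0→0/4=0, 0 mod 4=0
i=1  r:2·0+1→1  c:0

1,0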